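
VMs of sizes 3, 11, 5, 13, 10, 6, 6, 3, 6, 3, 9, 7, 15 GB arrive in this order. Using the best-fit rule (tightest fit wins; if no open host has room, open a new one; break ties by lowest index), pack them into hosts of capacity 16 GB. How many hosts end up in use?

7

  3 → host 1 (new)  [load 3/16]
  11 → host 1  [load 14/16]
  5 → host 2 (new)  [load 5/16]
  13 → host 3 (new)  [load 13/16]
  10 → host 2  [load 15/16]
  6 → host 4 (new)  [load 6/16]
  6 → host 4  [load 12/16]
  3 → host 3  [load 16/16]
  6 → host 5 (new)  [load 6/16]
  3 → host 4  [load 15/16]
  9 → host 5  [load 15/16]
  7 → host 6 (new)  [load 7/16]
  15 → host 7 (new)  [load 15/16]
7 hosts opened.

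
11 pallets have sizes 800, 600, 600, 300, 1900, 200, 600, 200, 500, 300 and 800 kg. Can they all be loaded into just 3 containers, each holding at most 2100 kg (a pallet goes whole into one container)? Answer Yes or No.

Total = 6800 kg; ⌈6800/2100⌉ = 4.
At least 4 containers are required, but only 3 are allowed.

No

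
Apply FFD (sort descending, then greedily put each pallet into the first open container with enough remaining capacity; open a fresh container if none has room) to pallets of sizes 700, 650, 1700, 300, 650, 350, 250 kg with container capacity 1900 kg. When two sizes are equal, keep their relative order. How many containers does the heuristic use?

3

Sorted descending: 1700, 700, 650, 650, 350, 300, 250.
  1700 → container 1 (new)  [load 1700/1900]
  700 → container 2 (new)  [load 700/1900]
  650 → container 2  [load 1350/1900]
  650 → container 3 (new)  [load 650/1900]
  350 → container 2  [load 1700/1900]
  300 → container 3  [load 950/1900]
  250 → container 3  [load 1200/1900]
3 containers opened.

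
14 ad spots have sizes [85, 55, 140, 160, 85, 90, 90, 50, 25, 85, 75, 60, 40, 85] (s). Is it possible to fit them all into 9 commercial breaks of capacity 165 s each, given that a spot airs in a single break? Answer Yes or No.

Yes

A valid assignment using 8 commercial breaks:
  break 1: 160 = 160
  break 2: 140 + 25 = 165
  break 3: 90 + 75 = 165
  break 4: 90 + 60 = 150
  break 5: 85 + 55 = 140
  break 6: 85 + 50 = 135
  break 7: 85 + 40 = 125
  break 8: 85 = 85
That uses only 8 ≤ 9, so 9 commercial breaks are enough.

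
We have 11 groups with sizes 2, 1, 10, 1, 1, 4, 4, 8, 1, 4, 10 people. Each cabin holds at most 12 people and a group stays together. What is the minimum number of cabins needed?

4

Total = 10 + 10 + 8 + 4 + 4 + 4 + 2 + 1 + 1 + 1 + 1 = 46 people.
Lower bound: ⌈46/12⌉ = 4 cabins.
A packing using 4 cabins:
  cabin 1: 10 + 2 = 12
  cabin 2: 10 + 1 + 1 = 12
  cabin 3: 8 + 4 = 12
  cabin 4: 4 + 4 + 1 + 1 = 10
This matches the lower bound, so 4 is optimal.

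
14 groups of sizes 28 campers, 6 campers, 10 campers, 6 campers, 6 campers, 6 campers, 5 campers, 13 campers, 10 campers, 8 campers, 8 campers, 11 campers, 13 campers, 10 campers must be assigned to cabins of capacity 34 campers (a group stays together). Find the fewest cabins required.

5

Total = 28 + 13 + 13 + 11 + 10 + 10 + 10 + 8 + 8 + 6 + 6 + 6 + 6 + 5 = 140 campers.
Lower bound: ⌈140/34⌉ = 5 cabins.
A packing using 5 cabins:
  cabin 1: 28 + 6 = 34
  cabin 2: 13 + 13 + 8 = 34
  cabin 3: 11 + 10 + 10 = 31
  cabin 4: 10 + 8 + 6 + 6 = 30
  cabin 5: 6 + 5 = 11
This matches the lower bound, so 5 is optimal.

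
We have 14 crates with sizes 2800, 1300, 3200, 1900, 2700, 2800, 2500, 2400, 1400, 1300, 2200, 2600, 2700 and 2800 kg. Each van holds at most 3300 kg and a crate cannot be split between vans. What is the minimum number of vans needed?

Total = 3200 + 2800 + 2800 + 2800 + 2700 + 2700 + 2600 + 2500 + 2400 + 2200 + 1900 + 1400 + 1300 + 1300 = 32600 kg.
Lower bound: ⌈32600/3300⌉ = 10 vans.
Also, 11 crates each exceed 1650 kg, and no two of those can share a van, so at least 11 vans are needed.
A packing using 12 vans:
  van 1: 3200 = 3200
  van 2: 2800 = 2800
  van 3: 2800 = 2800
  van 4: 2800 = 2800
  van 5: 2700 = 2700
  van 6: 2700 = 2700
  van 7: 2600 = 2600
  van 8: 2500 = 2500
  van 9: 2400 = 2400
  van 10: 2200 = 2200
  van 11: 1900 + 1400 = 3300
  van 12: 1300 + 1300 = 2600
No arrangement into 11 vans stays within capacity, so 12 is optimal.

12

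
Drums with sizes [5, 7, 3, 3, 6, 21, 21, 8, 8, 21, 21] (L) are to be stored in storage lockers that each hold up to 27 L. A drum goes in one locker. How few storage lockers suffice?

5

Total = 21 + 21 + 21 + 21 + 8 + 8 + 7 + 6 + 5 + 3 + 3 = 124 L.
Lower bound: ⌈124/27⌉ = 5 storage lockers.
A packing using 5 storage lockers:
  locker 1: 21 + 6 = 27
  locker 2: 21 + 5 = 26
  locker 3: 21 + 3 + 3 = 27
  locker 4: 21 = 21
  locker 5: 8 + 8 + 7 = 23
This matches the lower bound, so 5 is optimal.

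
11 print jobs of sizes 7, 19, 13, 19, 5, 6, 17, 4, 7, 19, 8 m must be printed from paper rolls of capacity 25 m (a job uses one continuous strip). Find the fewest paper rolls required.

Total = 19 + 19 + 19 + 17 + 13 + 8 + 7 + 7 + 6 + 5 + 4 = 124 m.
Lower bound: ⌈124/25⌉ = 5 paper rolls.
A packing using 6 paper rolls:
  roll 1: 19 + 6 = 25
  roll 2: 19 + 5 = 24
  roll 3: 19 + 4 = 23
  roll 4: 17 + 8 = 25
  roll 5: 13 + 7 = 20
  roll 6: 7 = 7
No arrangement into 5 paper rolls stays within capacity, so 6 is optimal.

6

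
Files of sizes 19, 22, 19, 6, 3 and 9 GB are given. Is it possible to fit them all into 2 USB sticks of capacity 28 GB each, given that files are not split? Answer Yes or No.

No

Total = 78 GB; ⌈78/28⌉ = 3.
At least 3 USB sticks are required, but only 2 are allowed.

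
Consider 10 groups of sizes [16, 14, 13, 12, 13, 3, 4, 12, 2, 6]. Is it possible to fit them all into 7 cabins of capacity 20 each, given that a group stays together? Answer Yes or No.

A valid assignment using 6 cabins:
  cabin 1: 16 + 4 = 20
  cabin 2: 14 + 6 = 20
  cabin 3: 13 + 3 + 2 = 18
  cabin 4: 13 = 13
  cabin 5: 12 = 12
  cabin 6: 12 = 12
That uses only 6 ≤ 7, so 7 cabins are enough.

Yes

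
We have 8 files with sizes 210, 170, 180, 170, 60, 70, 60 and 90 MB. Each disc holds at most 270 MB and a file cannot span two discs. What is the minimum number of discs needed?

4

Total = 210 + 180 + 170 + 170 + 90 + 70 + 60 + 60 = 1010 MB.
Lower bound: ⌈1010/270⌉ = 4 discs.
A packing using 4 discs:
  disc 1: 210 + 60 = 270
  disc 2: 180 + 90 = 270
  disc 3: 170 + 70 = 240
  disc 4: 170 + 60 = 230
This matches the lower bound, so 4 is optimal.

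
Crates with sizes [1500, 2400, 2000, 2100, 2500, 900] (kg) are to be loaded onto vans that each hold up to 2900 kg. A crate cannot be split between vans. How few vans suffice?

Total = 2500 + 2400 + 2100 + 2000 + 1500 + 900 = 11400 kg.
Lower bound: ⌈11400/2900⌉ = 4 vans.
Also, 5 crates each exceed 1450 kg, and no two of those can share a van, so at least 5 vans are needed.
A packing using 5 vans:
  van 1: 2500 = 2500
  van 2: 2400 = 2400
  van 3: 2100 = 2100
  van 4: 2000 + 900 = 2900
  van 5: 1500 = 1500
This matches the lower bound, so 5 is optimal.

5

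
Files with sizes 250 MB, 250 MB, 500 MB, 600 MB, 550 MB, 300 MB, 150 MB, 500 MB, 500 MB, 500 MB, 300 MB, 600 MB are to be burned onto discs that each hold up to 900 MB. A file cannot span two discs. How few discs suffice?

Total = 600 + 600 + 550 + 500 + 500 + 500 + 500 + 300 + 300 + 250 + 250 + 150 = 5000 MB.
Lower bound: ⌈5000/900⌉ = 6 discs.
Also, 7 files each exceed 450 MB, and no two of those can share a disc, so at least 7 discs are needed.
A packing using 7 discs:
  disc 1: 600 + 300 = 900
  disc 2: 600 + 300 = 900
  disc 3: 550 + 250 = 800
  disc 4: 500 + 250 + 150 = 900
  disc 5: 500 = 500
  disc 6: 500 = 500
  disc 7: 500 = 500
This matches the lower bound, so 7 is optimal.

7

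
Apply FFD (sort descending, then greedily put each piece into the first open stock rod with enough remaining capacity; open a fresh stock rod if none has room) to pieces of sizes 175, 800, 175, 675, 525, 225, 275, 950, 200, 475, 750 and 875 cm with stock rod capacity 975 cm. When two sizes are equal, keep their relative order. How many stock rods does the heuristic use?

Sorted descending: 950, 875, 800, 750, 675, 525, 475, 275, 225, 200, 175, 175.
  950 → stock rod 1 (new)  [load 950/975]
  875 → stock rod 2 (new)  [load 875/975]
  800 → stock rod 3 (new)  [load 800/975]
  750 → stock rod 4 (new)  [load 750/975]
  675 → stock rod 5 (new)  [load 675/975]
  525 → stock rod 6 (new)  [load 525/975]
  475 → stock rod 7 (new)  [load 475/975]
  275 → stock rod 5  [load 950/975]
  225 → stock rod 4  [load 975/975]
  200 → stock rod 6  [load 725/975]
  175 → stock rod 3  [load 975/975]
  175 → stock rod 6  [load 900/975]
7 stock rods opened.

7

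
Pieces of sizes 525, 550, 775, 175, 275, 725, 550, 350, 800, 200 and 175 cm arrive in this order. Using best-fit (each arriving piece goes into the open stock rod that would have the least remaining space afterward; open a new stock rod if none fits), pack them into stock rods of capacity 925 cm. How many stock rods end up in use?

6

  525 → stock rod 1 (new)  [load 525/925]
  550 → stock rod 2 (new)  [load 550/925]
  775 → stock rod 3 (new)  [load 775/925]
  175 → stock rod 2  [load 725/925]
  275 → stock rod 1  [load 800/925]
  725 → stock rod 4 (new)  [load 725/925]
  550 → stock rod 5 (new)  [load 550/925]
  350 → stock rod 5  [load 900/925]
  800 → stock rod 6 (new)  [load 800/925]
  200 → stock rod 2  [load 925/925]
  175 → stock rod 4  [load 900/925]
6 stock rods opened.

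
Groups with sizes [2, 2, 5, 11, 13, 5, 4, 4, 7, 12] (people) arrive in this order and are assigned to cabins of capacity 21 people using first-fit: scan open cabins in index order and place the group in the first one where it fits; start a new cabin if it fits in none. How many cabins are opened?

4

  2 → cabin 1 (new)  [load 2/21]
  2 → cabin 1  [load 4/21]
  5 → cabin 1  [load 9/21]
  11 → cabin 1  [load 20/21]
  13 → cabin 2 (new)  [load 13/21]
  5 → cabin 2  [load 18/21]
  4 → cabin 3 (new)  [load 4/21]
  4 → cabin 3  [load 8/21]
  7 → cabin 3  [load 15/21]
  12 → cabin 4 (new)  [load 12/21]
4 cabins opened.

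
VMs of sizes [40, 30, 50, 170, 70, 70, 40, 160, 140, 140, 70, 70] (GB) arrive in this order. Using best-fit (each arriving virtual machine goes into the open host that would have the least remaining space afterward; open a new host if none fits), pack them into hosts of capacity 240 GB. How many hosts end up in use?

  40 → host 1 (new)  [load 40/240]
  30 → host 1  [load 70/240]
  50 → host 1  [load 120/240]
  170 → host 2 (new)  [load 170/240]
  70 → host 2  [load 240/240]
  70 → host 1  [load 190/240]
  40 → host 1  [load 230/240]
  160 → host 3 (new)  [load 160/240]
  140 → host 4 (new)  [load 140/240]
  140 → host 5 (new)  [load 140/240]
  70 → host 3  [load 230/240]
  70 → host 4  [load 210/240]
5 hosts opened.

5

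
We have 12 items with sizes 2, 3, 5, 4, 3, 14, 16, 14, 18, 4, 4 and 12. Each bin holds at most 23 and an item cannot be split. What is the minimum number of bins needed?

5

Total = 18 + 16 + 14 + 14 + 12 + 5 + 4 + 4 + 4 + 3 + 3 + 2 = 99.
Lower bound: ⌈99/23⌉ = 5 bins.
A packing using 5 bins:
  bin 1: 18 + 5 = 23
  bin 2: 16 + 4 + 3 = 23
  bin 3: 14 + 4 + 4 = 22
  bin 4: 14 + 3 + 2 = 19
  bin 5: 12 = 12
This matches the lower bound, so 5 is optimal.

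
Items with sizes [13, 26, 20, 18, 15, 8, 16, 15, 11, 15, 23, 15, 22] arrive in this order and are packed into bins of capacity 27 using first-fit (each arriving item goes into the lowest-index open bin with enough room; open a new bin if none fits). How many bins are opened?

  13 → bin 1 (new)  [load 13/27]
  26 → bin 2 (new)  [load 26/27]
  20 → bin 3 (new)  [load 20/27]
  18 → bin 4 (new)  [load 18/27]
  15 → bin 5 (new)  [load 15/27]
  8 → bin 1  [load 21/27]
  16 → bin 6 (new)  [load 16/27]
  15 → bin 7 (new)  [load 15/27]
  11 → bin 5  [load 26/27]
  15 → bin 8 (new)  [load 15/27]
  23 → bin 9 (new)  [load 23/27]
  15 → bin 10 (new)  [load 15/27]
  22 → bin 11 (new)  [load 22/27]
11 bins opened.

11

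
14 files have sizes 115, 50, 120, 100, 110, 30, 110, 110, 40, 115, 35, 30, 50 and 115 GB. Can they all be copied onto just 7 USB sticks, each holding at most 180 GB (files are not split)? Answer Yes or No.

No

Total = 1130 GB; ⌈1130/180⌉ = 7.
8 files each exceed half the capacity and cannot share a USB stick, forcing at least 8 USB sticks.
At least 8 USB sticks are required, but only 7 are allowed.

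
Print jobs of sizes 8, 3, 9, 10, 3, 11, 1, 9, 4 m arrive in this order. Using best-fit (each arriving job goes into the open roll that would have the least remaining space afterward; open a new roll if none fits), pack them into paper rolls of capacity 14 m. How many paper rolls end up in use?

5

  8 → roll 1 (new)  [load 8/14]
  3 → roll 1  [load 11/14]
  9 → roll 2 (new)  [load 9/14]
  10 → roll 3 (new)  [load 10/14]
  3 → roll 1  [load 14/14]
  11 → roll 4 (new)  [load 11/14]
  1 → roll 4  [load 12/14]
  9 → roll 5 (new)  [load 9/14]
  4 → roll 3  [load 14/14]
5 paper rolls opened.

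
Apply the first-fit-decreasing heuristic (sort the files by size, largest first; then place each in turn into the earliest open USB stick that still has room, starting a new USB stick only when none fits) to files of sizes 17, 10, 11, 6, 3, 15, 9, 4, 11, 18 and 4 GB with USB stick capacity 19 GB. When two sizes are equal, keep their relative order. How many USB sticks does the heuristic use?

6

Sorted descending: 18, 17, 15, 11, 11, 10, 9, 6, 4, 4, 3.
  18 → USB stick 1 (new)  [load 18/19]
  17 → USB stick 2 (new)  [load 17/19]
  15 → USB stick 3 (new)  [load 15/19]
  11 → USB stick 4 (new)  [load 11/19]
  11 → USB stick 5 (new)  [load 11/19]
  10 → USB stick 6 (new)  [load 10/19]
  9 → USB stick 6  [load 19/19]
  6 → USB stick 4  [load 17/19]
  4 → USB stick 3  [load 19/19]
  4 → USB stick 5  [load 15/19]
  3 → USB stick 5  [load 18/19]
6 USB sticks opened.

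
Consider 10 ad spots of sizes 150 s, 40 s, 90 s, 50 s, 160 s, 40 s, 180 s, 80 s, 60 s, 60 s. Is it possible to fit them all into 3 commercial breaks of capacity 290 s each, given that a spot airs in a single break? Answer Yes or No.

No

Total = 910 s; ⌈910/290⌉ = 4.
At least 4 commercial breaks are required, but only 3 are allowed.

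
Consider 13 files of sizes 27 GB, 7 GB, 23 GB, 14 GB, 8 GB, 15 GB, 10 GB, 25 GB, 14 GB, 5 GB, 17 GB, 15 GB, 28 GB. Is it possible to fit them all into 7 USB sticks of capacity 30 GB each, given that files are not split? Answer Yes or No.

No

Total = 208 GB; ⌈208/30⌉ = 7.
The bound of 7 does not rule out 7, but exhaustive search shows no assignment into 7 USB sticks of capacity 30 GB exists — the minimum is 8.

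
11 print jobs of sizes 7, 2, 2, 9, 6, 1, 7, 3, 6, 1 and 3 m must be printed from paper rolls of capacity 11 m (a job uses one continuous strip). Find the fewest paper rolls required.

Total = 9 + 7 + 7 + 6 + 6 + 3 + 3 + 2 + 2 + 1 + 1 = 47 m.
Lower bound: ⌈47/11⌉ = 5 paper rolls.
A packing using 5 paper rolls:
  roll 1: 9 + 2 = 11
  roll 2: 7 + 3 + 1 = 11
  roll 3: 7 + 3 + 1 = 11
  roll 4: 6 + 2 = 8
  roll 5: 6 = 6
This matches the lower bound, so 5 is optimal.

5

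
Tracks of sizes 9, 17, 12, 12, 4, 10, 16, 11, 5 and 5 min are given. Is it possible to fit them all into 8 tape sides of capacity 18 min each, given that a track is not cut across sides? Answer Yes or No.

Yes

A valid assignment using 7 tape sides:
  side 1: 17 = 17
  side 2: 16 = 16
  side 3: 12 + 5 = 17
  side 4: 12 + 5 = 17
  side 5: 11 + 4 = 15
  side 6: 10 = 10
  side 7: 9 = 9
That uses only 7 ≤ 8, so 8 tape sides are enough.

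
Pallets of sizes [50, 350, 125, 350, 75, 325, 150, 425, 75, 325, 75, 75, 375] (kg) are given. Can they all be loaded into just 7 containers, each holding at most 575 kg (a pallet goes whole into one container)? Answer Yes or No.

Yes

A valid assignment using 6 containers:
  container 1: 425 + 150 = 575
  container 2: 375 + 125 + 75 = 575
  container 3: 350 + 75 + 75 + 75 = 575
  container 4: 350 + 50 = 400
  container 5: 325 = 325
  container 6: 325 = 325
That uses only 6 ≤ 7, so 7 containers are enough.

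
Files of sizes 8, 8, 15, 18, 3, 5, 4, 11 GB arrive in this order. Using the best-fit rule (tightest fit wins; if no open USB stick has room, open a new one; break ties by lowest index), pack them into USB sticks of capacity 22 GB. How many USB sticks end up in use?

4

  8 → USB stick 1 (new)  [load 8/22]
  8 → USB stick 1  [load 16/22]
  15 → USB stick 2 (new)  [load 15/22]
  18 → USB stick 3 (new)  [load 18/22]
  3 → USB stick 3  [load 21/22]
  5 → USB stick 1  [load 21/22]
  4 → USB stick 2  [load 19/22]
  11 → USB stick 4 (new)  [load 11/22]
4 USB sticks opened.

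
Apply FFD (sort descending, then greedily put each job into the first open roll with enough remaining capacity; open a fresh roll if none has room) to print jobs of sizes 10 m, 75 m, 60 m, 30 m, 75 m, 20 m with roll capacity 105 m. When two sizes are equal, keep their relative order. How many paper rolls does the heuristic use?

Sorted descending: 75, 75, 60, 30, 20, 10.
  75 → roll 1 (new)  [load 75/105]
  75 → roll 2 (new)  [load 75/105]
  60 → roll 3 (new)  [load 60/105]
  30 → roll 1  [load 105/105]
  20 → roll 2  [load 95/105]
  10 → roll 2  [load 105/105]
3 paper rolls opened.

3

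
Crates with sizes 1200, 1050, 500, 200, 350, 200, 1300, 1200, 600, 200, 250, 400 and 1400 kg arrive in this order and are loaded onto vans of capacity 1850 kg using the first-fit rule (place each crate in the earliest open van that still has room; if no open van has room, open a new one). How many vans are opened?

5

  1200 → van 1 (new)  [load 1200/1850]
  1050 → van 2 (new)  [load 1050/1850]
  500 → van 1  [load 1700/1850]
  200 → van 2  [load 1250/1850]
  350 → van 2  [load 1600/1850]
  200 → van 2  [load 1800/1850]
  1300 → van 3 (new)  [load 1300/1850]
  1200 → van 4 (new)  [load 1200/1850]
  600 → van 4  [load 1800/1850]
  200 → van 3  [load 1500/1850]
  250 → van 3  [load 1750/1850]
  400 → van 5 (new)  [load 400/1850]
  1400 → van 5  [load 1800/1850]
5 vans opened.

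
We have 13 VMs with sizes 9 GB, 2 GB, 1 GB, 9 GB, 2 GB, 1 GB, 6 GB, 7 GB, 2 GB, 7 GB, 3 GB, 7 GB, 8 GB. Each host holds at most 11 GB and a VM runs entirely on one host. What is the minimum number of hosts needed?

7

Total = 9 + 9 + 8 + 7 + 7 + 7 + 6 + 3 + 2 + 2 + 2 + 1 + 1 = 64 GB.
Lower bound: ⌈64/11⌉ = 6 hosts.
Also, 7 VMs each exceed 11/2 GB, and no two of those can share a host, so at least 7 hosts are needed.
A packing using 7 hosts:
  host 1: 9 + 2 = 11
  host 2: 9 + 2 = 11
  host 3: 8 + 3 = 11
  host 4: 7 + 2 + 1 + 1 = 11
  host 5: 7 = 7
  host 6: 7 = 7
  host 7: 6 = 6
This matches the lower bound, so 7 is optimal.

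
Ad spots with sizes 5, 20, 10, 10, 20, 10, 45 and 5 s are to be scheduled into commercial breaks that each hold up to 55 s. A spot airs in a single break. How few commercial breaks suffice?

Total = 45 + 20 + 20 + 10 + 10 + 10 + 5 + 5 = 125 s.
Lower bound: ⌈125/55⌉ = 3 commercial breaks.
A packing using 3 commercial breaks:
  break 1: 45 + 10 = 55
  break 2: 20 + 20 + 10 + 5 = 55
  break 3: 10 + 5 = 15
This matches the lower bound, so 3 is optimal.

3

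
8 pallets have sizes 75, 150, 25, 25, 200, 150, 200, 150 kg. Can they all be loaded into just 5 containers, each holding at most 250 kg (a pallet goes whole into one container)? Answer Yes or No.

Yes

A valid assignment using 5 containers:
  container 1: 200 + 25 + 25 = 250
  container 2: 200 = 200
  container 3: 150 + 75 = 225
  container 4: 150 = 150
  container 5: 150 = 150
Every load is within 250 kg, so 5 containers suffice.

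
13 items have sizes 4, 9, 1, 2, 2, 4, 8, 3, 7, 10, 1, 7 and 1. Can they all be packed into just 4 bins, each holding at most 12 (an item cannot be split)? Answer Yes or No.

No

Total = 59; ⌈59/12⌉ = 5.
At least 5 bins are required, but only 4 are allowed.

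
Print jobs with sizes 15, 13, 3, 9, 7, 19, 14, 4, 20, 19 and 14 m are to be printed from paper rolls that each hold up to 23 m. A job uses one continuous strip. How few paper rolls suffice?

Total = 20 + 19 + 19 + 15 + 14 + 14 + 13 + 9 + 7 + 4 + 3 = 137 m.
Lower bound: ⌈137/23⌉ = 6 paper rolls.
Also, 7 print jobs each exceed 23/2 m, and no two of those can share a roll, so at least 7 paper rolls are needed.
A packing using 7 paper rolls:
  roll 1: 20 + 3 = 23
  roll 2: 19 + 4 = 23
  roll 3: 19 = 19
  roll 4: 15 + 7 = 22
  roll 5: 14 + 9 = 23
  roll 6: 14 = 14
  roll 7: 13 = 13
This matches the lower bound, so 7 is optimal.

7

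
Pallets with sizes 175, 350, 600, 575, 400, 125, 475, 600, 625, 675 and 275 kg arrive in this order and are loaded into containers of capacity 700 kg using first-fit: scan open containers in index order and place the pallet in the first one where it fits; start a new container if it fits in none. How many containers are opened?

  175 → container 1 (new)  [load 175/700]
  350 → container 1  [load 525/700]
  600 → container 2 (new)  [load 600/700]
  575 → container 3 (new)  [load 575/700]
  400 → container 4 (new)  [load 400/700]
  125 → container 1  [load 650/700]
  475 → container 5 (new)  [load 475/700]
  600 → container 6 (new)  [load 600/700]
  625 → container 7 (new)  [load 625/700]
  675 → container 8 (new)  [load 675/700]
  275 → container 4  [load 675/700]
8 containers opened.

8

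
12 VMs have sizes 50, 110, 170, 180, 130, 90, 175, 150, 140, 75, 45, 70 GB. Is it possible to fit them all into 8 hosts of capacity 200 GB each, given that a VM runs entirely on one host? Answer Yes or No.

A valid assignment using 8 hosts:
  host 1: 180 = 180
  host 2: 175 = 175
  host 3: 170 = 170
  host 4: 150 + 50 = 200
  host 5: 140 + 45 = 185
  host 6: 130 + 70 = 200
  host 7: 110 + 90 = 200
  host 8: 75 = 75
Every load is within 200 GB, so 8 hosts suffice.

Yes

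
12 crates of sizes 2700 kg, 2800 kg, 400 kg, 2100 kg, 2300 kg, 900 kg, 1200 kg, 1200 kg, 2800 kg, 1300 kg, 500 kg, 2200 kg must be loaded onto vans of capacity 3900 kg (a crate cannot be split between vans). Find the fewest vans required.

Total = 2800 + 2800 + 2700 + 2300 + 2200 + 2100 + 1300 + 1200 + 1200 + 900 + 500 + 400 = 20400 kg.
Lower bound: ⌈20400/3900⌉ = 6 vans.
A packing using 6 vans:
  van 1: 2800 + 900 = 3700
  van 2: 2800 + 500 + 400 = 3700
  van 3: 2700 + 1200 = 3900
  van 4: 2300 + 1300 = 3600
  van 5: 2200 + 1200 = 3400
  van 6: 2100 = 2100
This matches the lower bound, so 6 is optimal.

6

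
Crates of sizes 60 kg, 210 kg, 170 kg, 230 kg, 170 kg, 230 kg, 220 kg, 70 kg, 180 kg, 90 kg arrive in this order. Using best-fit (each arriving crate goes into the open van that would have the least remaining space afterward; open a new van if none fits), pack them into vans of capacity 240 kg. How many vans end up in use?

8

  60 → van 1 (new)  [load 60/240]
  210 → van 2 (new)  [load 210/240]
  170 → van 1  [load 230/240]
  230 → van 3 (new)  [load 230/240]
  170 → van 4 (new)  [load 170/240]
  230 → van 5 (new)  [load 230/240]
  220 → van 6 (new)  [load 220/240]
  70 → van 4  [load 240/240]
  180 → van 7 (new)  [load 180/240]
  90 → van 8 (new)  [load 90/240]
8 vans opened.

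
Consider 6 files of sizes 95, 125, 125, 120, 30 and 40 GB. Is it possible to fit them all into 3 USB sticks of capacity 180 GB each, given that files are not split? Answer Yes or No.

No

Total = 535 GB; ⌈535/180⌉ = 3.
4 files each exceed half the capacity and cannot share a USB stick, forcing at least 4 USB sticks.
At least 4 USB sticks are required, but only 3 are allowed.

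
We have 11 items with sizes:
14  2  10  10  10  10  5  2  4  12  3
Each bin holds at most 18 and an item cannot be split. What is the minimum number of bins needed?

Total = 14 + 12 + 10 + 10 + 10 + 10 + 5 + 4 + 3 + 2 + 2 = 82.
Lower bound: ⌈82/18⌉ = 5 bins.
Also, 6 items each exceed 9, and no two of those can share a bin, so at least 6 bins are needed.
A packing using 6 bins:
  bin 1: 14 + 4 = 18
  bin 2: 12 + 5 = 17
  bin 3: 10 + 3 + 2 + 2 = 17
  bin 4: 10 = 10
  bin 5: 10 = 10
  bin 6: 10 = 10
This matches the lower bound, so 6 is optimal.

6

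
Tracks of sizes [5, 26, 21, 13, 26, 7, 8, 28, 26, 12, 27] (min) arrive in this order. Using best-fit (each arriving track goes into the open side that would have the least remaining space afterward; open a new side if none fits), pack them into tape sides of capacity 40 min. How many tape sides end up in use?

  5 → side 1 (new)  [load 5/40]
  26 → side 1  [load 31/40]
  21 → side 2 (new)  [load 21/40]
  13 → side 2  [load 34/40]
  26 → side 3 (new)  [load 26/40]
  7 → side 1  [load 38/40]
  8 → side 3  [load 34/40]
  28 → side 4 (new)  [load 28/40]
  26 → side 5 (new)  [load 26/40]
  12 → side 4  [load 40/40]
  27 → side 6 (new)  [load 27/40]
6 tape sides opened.

6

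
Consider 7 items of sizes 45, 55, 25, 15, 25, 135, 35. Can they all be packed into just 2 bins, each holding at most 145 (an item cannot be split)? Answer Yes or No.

No

Total = 335; ⌈335/145⌉ = 3.
At least 3 bins are required, but only 2 are allowed.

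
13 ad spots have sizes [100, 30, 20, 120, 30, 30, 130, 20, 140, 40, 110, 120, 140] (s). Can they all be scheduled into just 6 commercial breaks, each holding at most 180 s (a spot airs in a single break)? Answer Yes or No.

Total = 1030 s; ⌈1030/180⌉ = 6.
7 ad spots each exceed half the capacity and cannot share a break, forcing at least 7 commercial breaks.
At least 7 commercial breaks are required, but only 6 are allowed.

No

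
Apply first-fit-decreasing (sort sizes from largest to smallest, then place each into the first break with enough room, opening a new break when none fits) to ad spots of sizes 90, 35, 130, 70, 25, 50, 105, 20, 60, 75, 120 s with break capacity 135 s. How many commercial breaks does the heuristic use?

7

Sorted descending: 130, 120, 105, 90, 75, 70, 60, 50, 35, 25, 20.
  130 → break 1 (new)  [load 130/135]
  120 → break 2 (new)  [load 120/135]
  105 → break 3 (new)  [load 105/135]
  90 → break 4 (new)  [load 90/135]
  75 → break 5 (new)  [load 75/135]
  70 → break 6 (new)  [load 70/135]
  60 → break 5  [load 135/135]
  50 → break 6  [load 120/135]
  35 → break 4  [load 125/135]
  25 → break 3  [load 130/135]
  20 → break 7 (new)  [load 20/135]
7 commercial breaks opened.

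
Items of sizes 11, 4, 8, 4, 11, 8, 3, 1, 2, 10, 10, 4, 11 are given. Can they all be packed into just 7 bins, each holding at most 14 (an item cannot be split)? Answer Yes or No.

A valid assignment using 7 bins:
  bin 1: 11 + 3 = 14
  bin 2: 11 + 2 + 1 = 14
  bin 3: 11 = 11
  bin 4: 10 + 4 = 14
  bin 5: 10 + 4 = 14
  bin 6: 8 + 4 = 12
  bin 7: 8 = 8
Every load is within 14, so 7 bins suffice.

Yes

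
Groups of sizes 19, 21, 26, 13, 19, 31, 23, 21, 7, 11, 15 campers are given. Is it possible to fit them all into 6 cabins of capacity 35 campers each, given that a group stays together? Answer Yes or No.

No

Total = 206 campers; ⌈206/35⌉ = 6.
7 groups each exceed half the capacity and cannot share a cabin, forcing at least 7 cabins.
At least 7 cabins are required, but only 6 are allowed.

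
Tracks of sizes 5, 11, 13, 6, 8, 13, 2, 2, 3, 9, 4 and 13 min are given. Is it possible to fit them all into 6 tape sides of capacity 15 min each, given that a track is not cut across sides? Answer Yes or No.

Total = 89 min; ⌈89/15⌉ = 6.
The bound of 6 does not rule out 6, but exhaustive search shows no assignment into 6 tape sides of capacity 15 min exists — the minimum is 7.

No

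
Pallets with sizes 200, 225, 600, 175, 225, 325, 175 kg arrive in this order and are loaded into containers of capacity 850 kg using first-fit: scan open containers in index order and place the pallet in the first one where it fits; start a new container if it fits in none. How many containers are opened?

  200 → container 1 (new)  [load 200/850]
  225 → container 1  [load 425/850]
  600 → container 2 (new)  [load 600/850]
  175 → container 1  [load 600/850]
  225 → container 1  [load 825/850]
  325 → container 3 (new)  [load 325/850]
  175 → container 2  [load 775/850]
3 containers opened.

3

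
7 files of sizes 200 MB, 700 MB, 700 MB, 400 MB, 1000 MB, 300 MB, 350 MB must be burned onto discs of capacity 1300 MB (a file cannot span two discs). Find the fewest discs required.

3

Total = 1000 + 700 + 700 + 400 + 350 + 300 + 200 = 3650 MB.
Lower bound: ⌈3650/1300⌉ = 3 discs.
A packing using 3 discs:
  disc 1: 1000 + 300 = 1300
  disc 2: 700 + 400 + 200 = 1300
  disc 3: 700 + 350 = 1050
This matches the lower bound, so 3 is optimal.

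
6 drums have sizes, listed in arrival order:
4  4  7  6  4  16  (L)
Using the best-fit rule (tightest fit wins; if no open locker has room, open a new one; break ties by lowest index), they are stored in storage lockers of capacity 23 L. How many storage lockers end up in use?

2

  4 → locker 1 (new)  [load 4/23]
  4 → locker 1  [load 8/23]
  7 → locker 1  [load 15/23]
  6 → locker 1  [load 21/23]
  4 → locker 2 (new)  [load 4/23]
  16 → locker 2  [load 20/23]
2 storage lockers opened.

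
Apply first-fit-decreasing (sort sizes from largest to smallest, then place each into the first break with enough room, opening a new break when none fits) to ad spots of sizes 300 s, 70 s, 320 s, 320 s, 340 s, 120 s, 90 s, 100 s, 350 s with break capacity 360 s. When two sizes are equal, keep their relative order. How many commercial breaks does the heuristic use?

Sorted descending: 350, 340, 320, 320, 300, 120, 100, 90, 70.
  350 → break 1 (new)  [load 350/360]
  340 → break 2 (new)  [load 340/360]
  320 → break 3 (new)  [load 320/360]
  320 → break 4 (new)  [load 320/360]
  300 → break 5 (new)  [load 300/360]
  120 → break 6 (new)  [load 120/360]
  100 → break 6  [load 220/360]
  90 → break 6  [load 310/360]
  70 → break 7 (new)  [load 70/360]
7 commercial breaks opened.

7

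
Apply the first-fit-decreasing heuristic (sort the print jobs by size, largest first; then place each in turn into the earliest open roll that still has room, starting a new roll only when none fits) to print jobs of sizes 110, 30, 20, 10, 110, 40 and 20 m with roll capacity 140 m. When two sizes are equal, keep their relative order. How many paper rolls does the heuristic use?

3

Sorted descending: 110, 110, 40, 30, 20, 20, 10.
  110 → roll 1 (new)  [load 110/140]
  110 → roll 2 (new)  [load 110/140]
  40 → roll 3 (new)  [load 40/140]
  30 → roll 1  [load 140/140]
  20 → roll 2  [load 130/140]
  20 → roll 3  [load 60/140]
  10 → roll 2  [load 140/140]
3 paper rolls opened.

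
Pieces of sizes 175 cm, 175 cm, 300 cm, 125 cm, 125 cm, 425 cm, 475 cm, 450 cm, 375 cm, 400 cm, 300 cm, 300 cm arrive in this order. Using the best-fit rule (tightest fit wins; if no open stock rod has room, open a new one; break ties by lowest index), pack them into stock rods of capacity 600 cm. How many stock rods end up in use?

  175 → stock rod 1 (new)  [load 175/600]
  175 → stock rod 1  [load 350/600]
  300 → stock rod 2 (new)  [load 300/600]
  125 → stock rod 1  [load 475/600]
  125 → stock rod 1  [load 600/600]
  425 → stock rod 3 (new)  [load 425/600]
  475 → stock rod 4 (new)  [load 475/600]
  450 → stock rod 5 (new)  [load 450/600]
  375 → stock rod 6 (new)  [load 375/600]
  400 → stock rod 7 (new)  [load 400/600]
  300 → stock rod 2  [load 600/600]
  300 → stock rod 8 (new)  [load 300/600]
8 stock rods opened.

8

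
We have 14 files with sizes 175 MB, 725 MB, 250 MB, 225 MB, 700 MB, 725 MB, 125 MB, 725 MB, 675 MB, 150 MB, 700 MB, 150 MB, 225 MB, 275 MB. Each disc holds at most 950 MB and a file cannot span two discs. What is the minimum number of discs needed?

7

Total = 725 + 725 + 725 + 700 + 700 + 675 + 275 + 250 + 225 + 225 + 175 + 150 + 150 + 125 = 5825 MB.
Lower bound: ⌈5825/950⌉ = 7 discs.
A packing using 7 discs:
  disc 1: 725 + 225 = 950
  disc 2: 725 + 225 = 950
  disc 3: 725 + 175 = 900
  disc 4: 700 + 250 = 950
  disc 5: 700 + 150 = 850
  disc 6: 675 + 275 = 950
  disc 7: 150 + 125 = 275
This matches the lower bound, so 7 is optimal.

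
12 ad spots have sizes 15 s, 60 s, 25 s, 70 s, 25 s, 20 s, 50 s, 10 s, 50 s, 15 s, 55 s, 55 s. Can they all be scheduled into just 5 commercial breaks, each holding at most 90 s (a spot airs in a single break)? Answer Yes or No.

No

Total = 450 s; ⌈450/90⌉ = 5.
6 ad spots each exceed half the capacity and cannot share a break, forcing at least 6 commercial breaks.
At least 6 commercial breaks are required, but only 5 are allowed.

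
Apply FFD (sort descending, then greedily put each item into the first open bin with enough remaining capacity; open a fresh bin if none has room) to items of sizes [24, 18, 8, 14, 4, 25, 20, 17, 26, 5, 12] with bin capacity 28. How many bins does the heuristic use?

7

Sorted descending: 26, 25, 24, 20, 18, 17, 14, 12, 8, 5, 4.
  26 → bin 1 (new)  [load 26/28]
  25 → bin 2 (new)  [load 25/28]
  24 → bin 3 (new)  [load 24/28]
  20 → bin 4 (new)  [load 20/28]
  18 → bin 5 (new)  [load 18/28]
  17 → bin 6 (new)  [load 17/28]
  14 → bin 7 (new)  [load 14/28]
  12 → bin 7  [load 26/28]
  8 → bin 4  [load 28/28]
  5 → bin 5  [load 23/28]
  4 → bin 3  [load 28/28]
7 bins opened.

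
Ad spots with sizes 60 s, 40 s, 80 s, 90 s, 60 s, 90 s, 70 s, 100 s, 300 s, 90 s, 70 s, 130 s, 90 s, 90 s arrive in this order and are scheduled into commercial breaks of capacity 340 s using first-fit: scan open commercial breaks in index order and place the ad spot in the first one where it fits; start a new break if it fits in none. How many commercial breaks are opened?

  60 → break 1 (new)  [load 60/340]
  40 → break 1  [load 100/340]
  80 → break 1  [load 180/340]
  90 → break 1  [load 270/340]
  60 → break 1  [load 330/340]
  90 → break 2 (new)  [load 90/340]
  70 → break 2  [load 160/340]
  100 → break 2  [load 260/340]
  300 → break 3 (new)  [load 300/340]
  90 → break 4 (new)  [load 90/340]
  70 → break 2  [load 330/340]
  130 → break 4  [load 220/340]
  90 → break 4  [load 310/340]
  90 → break 5 (new)  [load 90/340]
5 commercial breaks opened.

5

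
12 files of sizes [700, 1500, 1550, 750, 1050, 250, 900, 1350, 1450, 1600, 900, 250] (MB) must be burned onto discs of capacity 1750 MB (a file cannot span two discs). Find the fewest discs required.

8

Total = 1600 + 1550 + 1500 + 1450 + 1350 + 1050 + 900 + 900 + 750 + 700 + 250 + 250 = 12250 MB.
Lower bound: ⌈12250/1750⌉ = 7 discs.
Also, 8 files each exceed 875 MB, and no two of those can share a disc, so at least 8 discs are needed.
A packing using 8 discs:
  disc 1: 1600 = 1600
  disc 2: 1550 = 1550
  disc 3: 1500 + 250 = 1750
  disc 4: 1450 + 250 = 1700
  disc 5: 1350 = 1350
  disc 6: 1050 + 700 = 1750
  disc 7: 900 + 750 = 1650
  disc 8: 900 = 900
This matches the lower bound, so 8 is optimal.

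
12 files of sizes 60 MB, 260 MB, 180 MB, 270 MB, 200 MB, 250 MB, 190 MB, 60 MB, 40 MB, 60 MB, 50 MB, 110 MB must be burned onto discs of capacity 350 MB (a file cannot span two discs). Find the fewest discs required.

6

Total = 270 + 260 + 250 + 200 + 190 + 180 + 110 + 60 + 60 + 60 + 50 + 40 = 1730 MB.
Lower bound: ⌈1730/350⌉ = 5 discs.
Also, 6 files each exceed 175 MB, and no two of those can share a disc, so at least 6 discs are needed.
A packing using 6 discs:
  disc 1: 270 + 60 = 330
  disc 2: 260 + 60 = 320
  disc 3: 250 + 60 + 40 = 350
  disc 4: 200 + 110 = 310
  disc 5: 190 + 50 = 240
  disc 6: 180 = 180
This matches the lower bound, so 6 is optimal.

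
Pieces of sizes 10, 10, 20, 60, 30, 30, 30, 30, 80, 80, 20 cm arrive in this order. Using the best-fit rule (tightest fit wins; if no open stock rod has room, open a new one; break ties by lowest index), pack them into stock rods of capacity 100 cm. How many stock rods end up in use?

  10 → stock rod 1 (new)  [load 10/100]
  10 → stock rod 1  [load 20/100]
  20 → stock rod 1  [load 40/100]
  60 → stock rod 1  [load 100/100]
  30 → stock rod 2 (new)  [load 30/100]
  30 → stock rod 2  [load 60/100]
  30 → stock rod 2  [load 90/100]
  30 → stock rod 3 (new)  [load 30/100]
  80 → stock rod 4 (new)  [load 80/100]
  80 → stock rod 5 (new)  [load 80/100]
  20 → stock rod 4  [load 100/100]
5 stock rods opened.

5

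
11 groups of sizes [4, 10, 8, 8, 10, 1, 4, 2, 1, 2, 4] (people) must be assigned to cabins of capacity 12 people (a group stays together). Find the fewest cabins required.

Total = 10 + 10 + 8 + 8 + 4 + 4 + 4 + 2 + 2 + 1 + 1 = 54 people.
Lower bound: ⌈54/12⌉ = 5 cabins.
A packing using 5 cabins:
  cabin 1: 10 + 2 = 12
  cabin 2: 10 + 2 = 12
  cabin 3: 8 + 4 = 12
  cabin 4: 8 + 4 = 12
  cabin 5: 4 + 1 + 1 = 6
This matches the lower bound, so 5 is optimal.

5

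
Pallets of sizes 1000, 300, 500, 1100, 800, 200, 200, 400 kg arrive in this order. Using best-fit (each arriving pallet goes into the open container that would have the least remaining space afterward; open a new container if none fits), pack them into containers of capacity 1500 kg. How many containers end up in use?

  1000 → container 1 (new)  [load 1000/1500]
  300 → container 1  [load 1300/1500]
  500 → container 2 (new)  [load 500/1500]
  1100 → container 3 (new)  [load 1100/1500]
  800 → container 2  [load 1300/1500]
  200 → container 1  [load 1500/1500]
  200 → container 2  [load 1500/1500]
  400 → container 3  [load 1500/1500]
3 containers opened.

3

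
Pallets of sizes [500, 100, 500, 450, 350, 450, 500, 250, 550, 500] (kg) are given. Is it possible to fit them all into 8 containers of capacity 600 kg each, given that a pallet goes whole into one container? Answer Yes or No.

A valid assignment using 8 containers:
  container 1: 550 = 550
  container 2: 500 + 100 = 600
  container 3: 500 = 500
  container 4: 500 = 500
  container 5: 500 = 500
  container 6: 450 = 450
  container 7: 450 = 450
  container 8: 350 + 250 = 600
Every load is within 600 kg, so 8 containers suffice.

Yes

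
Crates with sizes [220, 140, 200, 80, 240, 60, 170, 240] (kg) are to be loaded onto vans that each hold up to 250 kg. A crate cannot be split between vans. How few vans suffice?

6

Total = 240 + 240 + 220 + 200 + 170 + 140 + 80 + 60 = 1350 kg.
Lower bound: ⌈1350/250⌉ = 6 vans.
A packing using 6 vans:
  van 1: 240 = 240
  van 2: 240 = 240
  van 3: 220 = 220
  van 4: 200 = 200
  van 5: 170 + 80 = 250
  van 6: 140 + 60 = 200
This matches the lower bound, so 6 is optimal.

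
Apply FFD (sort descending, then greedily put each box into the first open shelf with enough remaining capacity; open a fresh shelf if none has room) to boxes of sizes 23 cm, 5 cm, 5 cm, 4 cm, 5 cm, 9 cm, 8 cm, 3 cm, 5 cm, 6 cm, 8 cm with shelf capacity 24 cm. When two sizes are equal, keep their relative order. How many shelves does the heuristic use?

Sorted descending: 23, 9, 8, 8, 6, 5, 5, 5, 5, 4, 3.
  23 → shelf 1 (new)  [load 23/24]
  9 → shelf 2 (new)  [load 9/24]
  8 → shelf 2  [load 17/24]
  8 → shelf 3 (new)  [load 8/24]
  6 → shelf 2  [load 23/24]
  5 → shelf 3  [load 13/24]
  5 → shelf 3  [load 18/24]
  5 → shelf 3  [load 23/24]
  5 → shelf 4 (new)  [load 5/24]
  4 → shelf 4  [load 9/24]
  3 → shelf 4  [load 12/24]
4 shelves opened.

4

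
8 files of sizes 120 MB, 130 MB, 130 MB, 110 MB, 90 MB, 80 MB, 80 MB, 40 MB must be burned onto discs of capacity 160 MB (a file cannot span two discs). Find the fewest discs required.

Total = 130 + 130 + 120 + 110 + 90 + 80 + 80 + 40 = 780 MB.
Lower bound: ⌈780/160⌉ = 5 discs.
A packing using 6 discs:
  disc 1: 130 = 130
  disc 2: 130 = 130
  disc 3: 120 + 40 = 160
  disc 4: 110 = 110
  disc 5: 90 = 90
  disc 6: 80 + 80 = 160
No arrangement into 5 discs stays within capacity, so 6 is optimal.

6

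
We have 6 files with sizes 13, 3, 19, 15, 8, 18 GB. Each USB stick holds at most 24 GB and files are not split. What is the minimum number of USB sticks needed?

4

Total = 19 + 18 + 15 + 13 + 8 + 3 = 76 GB.
Lower bound: ⌈76/24⌉ = 4 USB sticks.
A packing using 4 USB sticks:
  USB stick 1: 19 + 3 = 22
  USB stick 2: 18 = 18
  USB stick 3: 15 + 8 = 23
  USB stick 4: 13 = 13
This matches the lower bound, so 4 is optimal.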